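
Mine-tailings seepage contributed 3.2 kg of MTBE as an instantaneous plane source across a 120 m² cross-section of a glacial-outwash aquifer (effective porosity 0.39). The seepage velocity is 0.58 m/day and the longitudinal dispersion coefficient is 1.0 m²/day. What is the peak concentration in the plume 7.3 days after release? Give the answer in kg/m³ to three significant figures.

The peak of an instantaneous 1D plume sits at x = vt; there the Gaussian factor is 1 and C_max = M/(n_e·A·√(4πDt)), where n_e·A is the pore area the mass is dissolved in.
√(4πDt) = √(4π × 1.0 × 7.3) = 9.578 m, so C_max = 3.2/(0.39 × 120 × 9.578) = 0.00714 kg/m³.

0.00714 kg/m³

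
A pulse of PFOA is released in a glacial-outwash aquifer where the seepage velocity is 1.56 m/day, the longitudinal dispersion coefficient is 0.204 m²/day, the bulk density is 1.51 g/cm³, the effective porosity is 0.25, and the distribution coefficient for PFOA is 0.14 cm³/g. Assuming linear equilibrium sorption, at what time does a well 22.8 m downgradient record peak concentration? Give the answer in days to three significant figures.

26.8 days

Retardation factor R = 1 + ρ_b·K_d/n = 1 + 1.51 × 0.14/0.25 = 1.846.
Sorption retards both mechanisms: v_R = v/R = 0.8451 m/day, D_R = D/R = 0.1105 m²/day.
Peak time from v_R²t² + 2D_R t − x² = 0: t = (√(D_R² + v_R²x²) − D_R)/v_R².
√(D_R² + v_R²x²) = √(0.1105² + 0.8451² × 22.8²) = 19.27; v_R² = 0.7142.
t = (19.27 − 0.1105)/0.7142 = 26.8 days.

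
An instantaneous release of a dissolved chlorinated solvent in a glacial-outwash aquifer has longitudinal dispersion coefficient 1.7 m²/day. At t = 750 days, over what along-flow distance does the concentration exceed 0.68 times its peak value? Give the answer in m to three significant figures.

88.7 m

The plume is Gaussian with σ = √(2Dt) = √(2 × 1.7 × 750) = 50.50 m.
C/C_peak = exp(−Δx²/(2σ²)) = 0.68 ⇒ Δx = σ·√(−2 ln 0.68) = 50.50 × 0.8783 = 44.35 m.
Width = 2Δx = 88.7 m.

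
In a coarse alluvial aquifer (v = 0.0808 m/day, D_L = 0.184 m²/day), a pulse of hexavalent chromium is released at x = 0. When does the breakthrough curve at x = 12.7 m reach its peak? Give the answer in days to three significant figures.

For the 1D instantaneous-source solution, setting ∂C/∂t = 0 at fixed x gives v²t² + 2Dt − x² = 0, so t = (√(D² + v²x²) − D)/v².
√(D² + v²x²) = √(0.184² + 0.0808² × 12.7²) = 1.043; v² = 0.00652864.
t = (1.043 − 0.184)/0.00652864 = 132 days (vs. the pure-advection estimate x/v = 157 d).

132 days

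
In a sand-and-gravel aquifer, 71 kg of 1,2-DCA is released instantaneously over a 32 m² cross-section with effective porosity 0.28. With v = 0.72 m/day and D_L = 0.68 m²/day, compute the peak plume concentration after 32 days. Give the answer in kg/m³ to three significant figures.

The peak of an instantaneous 1D plume sits at x = vt; there the Gaussian factor is 1 and C_max = M/(n_e·A·√(4πDt)), where n_e·A is the pore area the mass is dissolved in.
√(4πDt) = √(4π × 0.68 × 32) = 16.54 m, so C_max = 71/(0.28 × 32 × 16.54) = 0.479 kg/m³.

0.479 kg/m³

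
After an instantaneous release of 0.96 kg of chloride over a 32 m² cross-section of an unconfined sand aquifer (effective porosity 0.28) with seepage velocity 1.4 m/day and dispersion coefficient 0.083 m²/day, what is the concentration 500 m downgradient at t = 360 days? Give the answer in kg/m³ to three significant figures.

0.00484 kg/m³

For an instantaneous plane source, C(x,t) = M/(n_e·A·√(4πDt)) · exp(−(x−vt)²/(4Dt)), with n_e·A the pore (flow) area.
Plume center vt = 1.4 × 360 = 504 m, so the well at 500 m is 4 m upgradient of the peak.
√(4πDt) = 19.38 m, giving peak height M/(n_e·A·√(4πDt)) = 0.96/(0.28 × 32 × 19.38) = 0.005529 kg/m³.
(x−vt)²/(4Dt) = (-4)²/(4 × 0.083 × 360) = 0.1339; exp(−0.1339) = 0.8747.
C = 0.005529 × 0.8747 = 0.00484 kg/m³.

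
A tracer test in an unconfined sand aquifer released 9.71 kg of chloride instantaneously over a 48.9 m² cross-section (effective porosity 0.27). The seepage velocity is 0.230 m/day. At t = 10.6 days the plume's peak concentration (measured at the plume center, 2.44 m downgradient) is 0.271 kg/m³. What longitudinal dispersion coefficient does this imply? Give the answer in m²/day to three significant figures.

At the plume center C_max = M/(n_e·A·√(4πDt)), so D = M²/(4πt·(n_e·A·C_max)²).
n_e·A·C_max = 0.27 × 48.9 × 0.271 = 3.578 kg/m.
D = 9.71²/(4π × 10.6 × 3.578²) = 0.0553 m²/day.

0.0553 m²/day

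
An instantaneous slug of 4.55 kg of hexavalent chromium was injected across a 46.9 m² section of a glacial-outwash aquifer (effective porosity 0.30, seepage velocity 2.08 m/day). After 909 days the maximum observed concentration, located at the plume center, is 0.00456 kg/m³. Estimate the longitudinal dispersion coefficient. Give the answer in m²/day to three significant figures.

0.440 m²/day

At the plume center C_max = M/(n_e·A·√(4πDt)), so D = M²/(4πt·(n_e·A·C_max)²).
n_e·A·C_max = 0.30 × 46.9 × 0.00456 = 0.06416 kg/m.
D = 4.55²/(4π × 909 × 0.06416²) = 0.440 m²/day.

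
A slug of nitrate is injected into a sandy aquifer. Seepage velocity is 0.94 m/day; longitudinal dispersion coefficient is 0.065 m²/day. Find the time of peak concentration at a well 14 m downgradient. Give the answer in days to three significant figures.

14.8 days

For the 1D instantaneous-source solution, setting ∂C/∂t = 0 at fixed x gives v²t² + 2Dt − x² = 0, so t = (√(D² + v²x²) − D)/v².
√(D² + v²x²) = √(0.065² + 0.94² × 14²) = 13.16; v² = 0.8836.
t = (13.16 − 0.065)/0.8836 = 14.8 days (vs. the pure-advection estimate x/v = 14.9 d).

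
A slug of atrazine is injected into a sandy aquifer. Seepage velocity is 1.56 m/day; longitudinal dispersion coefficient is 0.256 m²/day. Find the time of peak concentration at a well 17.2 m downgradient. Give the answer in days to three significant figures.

For the 1D instantaneous-source solution, setting ∂C/∂t = 0 at fixed x gives v²t² + 2Dt − x² = 0, so t = (√(D² + v²x²) − D)/v².
√(D² + v²x²) = √(0.256² + 1.56² × 17.2²) = 26.83; v² = 2.4336.
t = (26.83 − 0.256)/2.4336 = 10.9 days (vs. the pure-advection estimate x/v = 11.0 d).

10.9 days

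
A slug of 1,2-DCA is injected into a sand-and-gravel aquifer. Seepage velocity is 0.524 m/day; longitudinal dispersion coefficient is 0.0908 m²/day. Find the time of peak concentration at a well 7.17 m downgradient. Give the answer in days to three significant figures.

For the 1D instantaneous-source solution, setting ∂C/∂t = 0 at fixed x gives v²t² + 2Dt − x² = 0, so t = (√(D² + v²x²) − D)/v².
√(D² + v²x²) = √(0.0908² + 0.524² × 7.17²) = 3.758; v² = 0.274576.
t = (3.758 − 0.0908)/0.274576 = 13.4 days (vs. the pure-advection estimate x/v = 13.7 d).

13.4 days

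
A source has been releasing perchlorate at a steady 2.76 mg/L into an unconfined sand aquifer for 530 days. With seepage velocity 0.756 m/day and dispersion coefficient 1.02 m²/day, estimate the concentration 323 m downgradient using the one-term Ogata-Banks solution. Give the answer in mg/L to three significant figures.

2.73 mg/L

For a continuous step input, C/C₀ ≈ ½·erfc((x−vt)/(2√(Dt))).
vt = 0.756 × 530 = 400.68 m and 2√(Dt) = 2√(1.02 × 530) = 46.50 m.
Argument (x−vt)/(2√(Dt)) = (323 − 400.68)/46.50 = -1.671; ½·erfc(-1.671) = 0.9909.
C = 2.76 × 0.9909 = 2.73 mg/L.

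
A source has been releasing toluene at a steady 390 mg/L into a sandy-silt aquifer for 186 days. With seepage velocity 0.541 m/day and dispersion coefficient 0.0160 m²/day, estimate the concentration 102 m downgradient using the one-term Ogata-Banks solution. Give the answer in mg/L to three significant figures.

For a continuous step input, C/C₀ ≈ ½·erfc((x−vt)/(2√(Dt))).
vt = 0.541 × 186 = 100.626 m and 2√(Dt) = 2√(0.0160 × 186) = 3.450 m.
Argument (x−vt)/(2√(Dt)) = (102 − 100.626)/3.450 = 0.3983; ½·erfc(0.3983) = 0.2866.
C = 390 × 0.2866 = 112 mg/L.

112 mg/L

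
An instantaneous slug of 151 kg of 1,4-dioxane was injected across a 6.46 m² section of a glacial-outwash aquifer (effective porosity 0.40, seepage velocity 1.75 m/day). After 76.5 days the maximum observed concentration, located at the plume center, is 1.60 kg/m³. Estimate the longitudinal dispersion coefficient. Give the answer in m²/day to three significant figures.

1.39 m²/day

At the plume center C_max = M/(n_e·A·√(4πDt)), so D = M²/(4πt·(n_e·A·C_max)²).
n_e·A·C_max = 0.40 × 6.46 × 1.60 = 4.134 kg/m.
D = 151²/(4π × 76.5 × 4.134²) = 1.39 m²/day.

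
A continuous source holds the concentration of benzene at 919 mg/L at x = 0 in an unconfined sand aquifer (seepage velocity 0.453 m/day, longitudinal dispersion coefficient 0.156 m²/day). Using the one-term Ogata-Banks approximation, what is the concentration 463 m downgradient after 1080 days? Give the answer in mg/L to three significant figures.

849 mg/L

For a continuous step input, C/C₀ ≈ ½·erfc((x−vt)/(2√(Dt))).
vt = 0.453 × 1080 = 489.24 m and 2√(Dt) = 2√(0.156 × 1080) = 25.96 m.
Argument (x−vt)/(2√(Dt)) = (463 − 489.24)/25.96 = -1.011; ½·erfc(-1.011) = 0.9236.
C = 919 × 0.9236 = 849 mg/L.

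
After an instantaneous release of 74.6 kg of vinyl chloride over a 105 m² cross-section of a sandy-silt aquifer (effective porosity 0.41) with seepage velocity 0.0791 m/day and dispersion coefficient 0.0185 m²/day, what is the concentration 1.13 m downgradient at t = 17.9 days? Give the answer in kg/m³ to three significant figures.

For an instantaneous plane source, C(x,t) = M/(n_e·A·√(4πDt)) · exp(−(x−vt)²/(4Dt)), with n_e·A the pore (flow) area.
Plume center vt = 0.0791 × 17.9 = 1.41589 m, so the well at 1.13 m is 0.28589 m upgradient of the peak.
√(4πDt) = 2.040 m, giving peak height M/(n_e·A·√(4πDt)) = 74.6/(0.41 × 105 × 2.040) = 0.8494 kg/m³.
(x−vt)²/(4Dt) = (-0.28589)²/(4 × 0.0185 × 17.9) = 0.06170; exp(−0.06170) = 0.9402.
C = 0.8494 × 0.9402 = 0.799 kg/m³.

0.799 kg/m³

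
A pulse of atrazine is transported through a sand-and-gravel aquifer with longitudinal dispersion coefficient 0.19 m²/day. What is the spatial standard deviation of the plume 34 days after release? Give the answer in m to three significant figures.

3.59 m

Dispersive spreading gives a Gaussian with σ² = 2Dt; advection only shifts the center.
σ = √(2 × 0.19 × 34) = 3.59 m.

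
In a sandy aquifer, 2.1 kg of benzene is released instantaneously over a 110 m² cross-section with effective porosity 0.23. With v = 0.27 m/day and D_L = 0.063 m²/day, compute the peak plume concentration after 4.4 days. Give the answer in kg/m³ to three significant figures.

The peak of an instantaneous 1D plume sits at x = vt; there the Gaussian factor is 1 and C_max = M/(n_e·A·√(4πDt)), where n_e·A is the pore area the mass is dissolved in.
√(4πDt) = √(4π × 0.063 × 4.4) = 1.866 m, so C_max = 2.1/(0.23 × 110 × 1.866) = 0.0445 kg/m³.

0.0445 kg/m³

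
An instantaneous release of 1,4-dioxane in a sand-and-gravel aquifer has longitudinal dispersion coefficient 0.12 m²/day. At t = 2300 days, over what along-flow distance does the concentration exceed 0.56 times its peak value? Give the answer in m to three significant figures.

50.6 m

The plume is Gaussian with σ = √(2Dt) = √(2 × 0.12 × 2300) = 23.49 m.
C/C_peak = exp(−Δx²/(2σ²)) = 0.56 ⇒ Δx = σ·√(−2 ln 0.56) = 23.49 × 1.077 = 25.30 m.
Width = 2Δx = 50.6 m.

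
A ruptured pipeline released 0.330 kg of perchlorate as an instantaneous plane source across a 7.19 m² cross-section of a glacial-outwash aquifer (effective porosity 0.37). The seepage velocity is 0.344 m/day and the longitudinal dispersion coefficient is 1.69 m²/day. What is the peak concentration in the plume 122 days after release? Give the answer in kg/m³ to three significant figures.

0.00244 kg/m³

The peak of an instantaneous 1D plume sits at x = vt; there the Gaussian factor is 1 and C_max = M/(n_e·A·√(4πDt)), where n_e·A is the pore area the mass is dissolved in.
√(4πDt) = √(4π × 1.69 × 122) = 50.90 m, so C_max = 0.330/(0.37 × 7.19 × 50.90) = 0.00244 kg/m³.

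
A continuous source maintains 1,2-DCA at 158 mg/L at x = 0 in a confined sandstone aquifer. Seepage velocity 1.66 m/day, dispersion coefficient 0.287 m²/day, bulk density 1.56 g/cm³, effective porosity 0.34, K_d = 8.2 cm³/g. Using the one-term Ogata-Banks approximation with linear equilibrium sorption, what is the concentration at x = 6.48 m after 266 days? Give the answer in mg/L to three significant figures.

157 mg/L

Retardation factor R = 1 + ρ_b·K_d/n = 1 + 1.56 × 8.2/0.34 = 38.62.
Sorption retards both mechanisms: v_R = v/R = 0.04298 m/day, D_R = D/R = 0.007431 m²/day.
v_R·t = 0.04298 × 266 = 11.43268 m; 2√(D_R t) = 2.812 m; argument = (6.48 − 11.43268)/2.812 = -1.761.
C = C₀ × ½·erfc(-1.761) = 158 × 0.9936 = 157 mg/L.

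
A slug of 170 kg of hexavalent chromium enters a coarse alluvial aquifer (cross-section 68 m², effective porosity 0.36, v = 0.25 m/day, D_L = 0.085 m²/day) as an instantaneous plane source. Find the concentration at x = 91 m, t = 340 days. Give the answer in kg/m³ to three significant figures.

For an instantaneous plane source, C(x,t) = M/(n_e·A·√(4πDt)) · exp(−(x−vt)²/(4Dt)), with n_e·A the pore (flow) area.
Plume center vt = 0.25 × 340 = 85 m, so the well at 91 m is 6 m downgradient of the peak.
√(4πDt) = 19.06 m, giving peak height M/(n_e·A·√(4πDt)) = 170/(0.36 × 68 × 19.06) = 0.3643 kg/m³.
(x−vt)²/(4Dt) = (6)²/(4 × 0.085 × 340) = 0.3114; exp(−0.3114) = 0.7324.
C = 0.3643 × 0.7324 = 0.267 kg/m³.

0.267 kg/m³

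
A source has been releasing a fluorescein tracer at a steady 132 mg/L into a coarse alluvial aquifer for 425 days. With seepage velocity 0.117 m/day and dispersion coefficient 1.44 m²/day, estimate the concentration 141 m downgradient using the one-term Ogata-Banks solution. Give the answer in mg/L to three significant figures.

0.599 mg/L

For a continuous step input, C/C₀ ≈ ½·erfc((x−vt)/(2√(Dt))).
vt = 0.117 × 425 = 49.725 m and 2√(Dt) = 2√(1.44 × 425) = 49.48 m.
Argument (x−vt)/(2√(Dt)) = (141 − 49.725)/49.48 = 1.845; ½·erfc(1.845) = 0.004537.
C = 132 × 0.004537 = 0.599 mg/L.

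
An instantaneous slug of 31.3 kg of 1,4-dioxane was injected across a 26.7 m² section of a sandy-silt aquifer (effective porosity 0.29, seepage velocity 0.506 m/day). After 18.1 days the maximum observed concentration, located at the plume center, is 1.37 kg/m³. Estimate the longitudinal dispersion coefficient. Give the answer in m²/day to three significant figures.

0.0383 m²/day

At the plume center C_max = M/(n_e·A·√(4πDt)), so D = M²/(4πt·(n_e·A·C_max)²).
n_e·A·C_max = 0.29 × 26.7 × 1.37 = 10.61 kg/m.
D = 31.3²/(4π × 18.1 × 10.61²) = 0.0383 m²/day.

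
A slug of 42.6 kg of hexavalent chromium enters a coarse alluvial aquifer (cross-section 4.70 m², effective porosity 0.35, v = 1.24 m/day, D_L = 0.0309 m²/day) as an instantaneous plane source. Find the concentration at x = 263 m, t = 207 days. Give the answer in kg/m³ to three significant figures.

0.606 kg/m³

For an instantaneous plane source, C(x,t) = M/(n_e·A·√(4πDt)) · exp(−(x−vt)²/(4Dt)), with n_e·A the pore (flow) area.
Plume center vt = 1.24 × 207 = 256.68 m, so the well at 263 m is 6.32 m downgradient of the peak.
√(4πDt) = 8.965 m, giving peak height M/(n_e·A·√(4πDt)) = 42.6/(0.35 × 4.70 × 8.965) = 2.889 kg/m³.
(x−vt)²/(4Dt) = (6.32)²/(4 × 0.0309 × 207) = 1.561; exp(−1.561) = 0.2099.
C = 2.889 × 0.2099 = 0.606 kg/m³.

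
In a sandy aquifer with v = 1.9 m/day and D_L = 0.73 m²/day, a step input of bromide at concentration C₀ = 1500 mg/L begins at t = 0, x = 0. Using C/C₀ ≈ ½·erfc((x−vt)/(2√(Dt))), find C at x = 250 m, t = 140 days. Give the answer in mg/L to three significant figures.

For a continuous step input, C/C₀ ≈ ½·erfc((x−vt)/(2√(Dt))).
vt = 1.9 × 140 = 266 m and 2√(Dt) = 2√(0.73 × 140) = 20.22 m.
Argument (x−vt)/(2√(Dt)) = (250 − 266)/20.22 = -0.7913; ½·erfc(-0.7913) = 0.8684.
C = 1500 × 0.8684 = 1300 mg/L.

1300 mg/L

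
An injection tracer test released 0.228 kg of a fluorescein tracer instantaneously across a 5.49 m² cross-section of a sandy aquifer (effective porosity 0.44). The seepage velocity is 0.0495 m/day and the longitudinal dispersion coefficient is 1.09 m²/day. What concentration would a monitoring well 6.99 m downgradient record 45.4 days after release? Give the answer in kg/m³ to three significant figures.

0.00338 kg/m³

For an instantaneous plane source, C(x,t) = M/(n_e·A·√(4πDt)) · exp(−(x−vt)²/(4Dt)), with n_e·A the pore (flow) area.
Plume center vt = 0.0495 × 45.4 = 2.2473 m, so the well at 6.99 m is 4.7427 m downgradient of the peak.
√(4πDt) = 24.94 m, giving peak height M/(n_e·A·√(4πDt)) = 0.228/(0.44 × 5.49 × 24.94) = 0.003785 kg/m³.
(x−vt)²/(4Dt) = (4.7427)²/(4 × 1.09 × 45.4) = 0.1136; exp(−0.1136) = 0.8926.
C = 0.003785 × 0.8926 = 0.00338 kg/m³.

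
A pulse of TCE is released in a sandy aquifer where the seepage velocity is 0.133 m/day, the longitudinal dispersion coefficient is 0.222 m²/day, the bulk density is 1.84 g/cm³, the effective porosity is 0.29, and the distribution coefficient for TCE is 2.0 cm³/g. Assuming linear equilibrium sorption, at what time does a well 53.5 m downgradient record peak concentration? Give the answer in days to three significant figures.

Retardation factor R = 1 + ρ_b·K_d/n = 1 + 1.84 × 2.0/0.29 = 13.69.
Sorption retards both mechanisms: v_R = v/R = 0.009715 m/day, D_R = D/R = 0.01622 m²/day.
Peak time from v_R²t² + 2D_R t − x² = 0: t = (√(D_R² + v_R²x²) − D_R)/v_R².
√(D_R² + v_R²x²) = √(0.01622² + 0.009715² × 53.5²) = 0.5200; v_R² = 9.438e-05.
t = (0.5200 − 0.01622)/9.438e-05 = 5340 days.

5340 days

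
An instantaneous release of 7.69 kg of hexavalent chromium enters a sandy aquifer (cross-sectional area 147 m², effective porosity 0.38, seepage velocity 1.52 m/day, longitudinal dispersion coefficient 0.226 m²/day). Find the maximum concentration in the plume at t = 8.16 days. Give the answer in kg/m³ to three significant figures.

0.0286 kg/m³

The peak of an instantaneous 1D plume sits at x = vt; there the Gaussian factor is 1 and C_max = M/(n_e·A·√(4πDt)), where n_e·A is the pore area the mass is dissolved in.
√(4πDt) = √(4π × 0.226 × 8.16) = 4.814 m, so C_max = 7.69/(0.38 × 147 × 4.814) = 0.0286 kg/m³.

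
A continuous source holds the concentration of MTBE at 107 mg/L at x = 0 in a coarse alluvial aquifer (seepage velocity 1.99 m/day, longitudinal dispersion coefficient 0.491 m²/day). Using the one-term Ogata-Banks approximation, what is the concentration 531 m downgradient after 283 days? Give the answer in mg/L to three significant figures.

For a continuous step input, C/C₀ ≈ ½·erfc((x−vt)/(2√(Dt))).
vt = 1.99 × 283 = 563.17 m and 2√(Dt) = 2√(0.491 × 283) = 23.58 m.
Argument (x−vt)/(2√(Dt)) = (531 − 563.17)/23.58 = -1.364; ½·erfc(-1.364) = 0.9731.
C = 107 × 0.9731 = 104 mg/L.

104 mg/L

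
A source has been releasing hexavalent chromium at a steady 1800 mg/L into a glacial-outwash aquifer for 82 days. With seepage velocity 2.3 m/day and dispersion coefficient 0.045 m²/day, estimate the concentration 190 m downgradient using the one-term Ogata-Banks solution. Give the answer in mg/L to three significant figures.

546 mg/L

For a continuous step input, C/C₀ ≈ ½·erfc((x−vt)/(2√(Dt))).
vt = 2.3 × 82 = 188.6 m and 2√(Dt) = 2√(0.045 × 82) = 3.842 m.
Argument (x−vt)/(2√(Dt)) = (190 − 188.6)/3.842 = 0.3644; ½·erfc(0.3644) = 0.3032.
C = 1800 × 0.3032 = 546 mg/L.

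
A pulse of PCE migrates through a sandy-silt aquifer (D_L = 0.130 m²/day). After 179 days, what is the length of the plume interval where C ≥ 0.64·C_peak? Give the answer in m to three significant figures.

The plume is Gaussian with σ = √(2Dt) = √(2 × 0.130 × 179) = 6.822 m.
C/C_peak = exp(−Δx²/(2σ²)) = 0.64 ⇒ Δx = σ·√(−2 ln 0.64) = 6.822 × 0.9448 = 6.445 m.
Width = 2Δx = 12.9 m.

12.9 m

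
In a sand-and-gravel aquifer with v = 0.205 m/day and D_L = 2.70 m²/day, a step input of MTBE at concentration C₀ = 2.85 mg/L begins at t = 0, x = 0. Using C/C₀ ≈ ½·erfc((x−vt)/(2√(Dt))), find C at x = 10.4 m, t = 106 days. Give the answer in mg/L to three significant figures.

For a continuous step input, C/C₀ ≈ ½·erfc((x−vt)/(2√(Dt))).
vt = 0.205 × 106 = 21.73 m and 2√(Dt) = 2√(2.70 × 106) = 33.83 m.
Argument (x−vt)/(2√(Dt)) = (10.4 − 21.73)/33.83 = -0.3349; ½·erfc(-0.3349) = 0.6821.
C = 2.85 × 0.6821 = 1.94 mg/L.

1.94 mg/L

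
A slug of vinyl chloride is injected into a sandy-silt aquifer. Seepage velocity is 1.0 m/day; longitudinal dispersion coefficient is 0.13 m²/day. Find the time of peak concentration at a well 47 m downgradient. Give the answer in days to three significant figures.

46.9 days

For the 1D instantaneous-source solution, setting ∂C/∂t = 0 at fixed x gives v²t² + 2Dt − x² = 0, so t = (√(D² + v²x²) − D)/v².
√(D² + v²x²) = √(0.13² + 1.0² × 47²) = 47.00; v² = 1.
t = (47.00 − 0.13)/1 = 46.9 days (vs. the pure-advection estimate x/v = 47.0 d).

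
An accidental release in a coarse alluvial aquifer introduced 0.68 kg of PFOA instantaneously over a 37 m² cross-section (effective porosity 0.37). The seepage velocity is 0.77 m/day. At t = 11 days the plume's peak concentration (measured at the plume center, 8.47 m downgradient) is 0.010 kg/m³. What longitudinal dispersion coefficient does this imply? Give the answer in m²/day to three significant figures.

0.178 m²/day

At the plume center C_max = M/(n_e·A·√(4πDt)), so D = M²/(4πt·(n_e·A·C_max)²).
n_e·A·C_max = 0.37 × 37 × 0.010 = 0.1369 kg/m.
D = 0.68²/(4π × 11 × 0.1369²) = 0.178 m²/day.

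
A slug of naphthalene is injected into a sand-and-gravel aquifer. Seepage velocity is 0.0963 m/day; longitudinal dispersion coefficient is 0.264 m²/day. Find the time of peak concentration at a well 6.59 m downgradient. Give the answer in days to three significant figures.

For the 1D instantaneous-source solution, setting ∂C/∂t = 0 at fixed x gives v²t² + 2Dt − x² = 0, so t = (√(D² + v²x²) − D)/v².
√(D² + v²x²) = √(0.264² + 0.0963² × 6.59²) = 0.6873; v² = 0.00927369.
t = (0.6873 − 0.264)/0.00927369 = 45.6 days (vs. the pure-advection estimate x/v = 68.4 d).

45.6 days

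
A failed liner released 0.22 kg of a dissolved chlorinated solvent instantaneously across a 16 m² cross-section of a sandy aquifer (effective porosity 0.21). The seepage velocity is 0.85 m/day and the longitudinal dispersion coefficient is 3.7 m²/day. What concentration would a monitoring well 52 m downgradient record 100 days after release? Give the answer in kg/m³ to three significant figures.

For an instantaneous plane source, C(x,t) = M/(n_e·A·√(4πDt)) · exp(−(x−vt)²/(4Dt)), with n_e·A the pore (flow) area.
Plume center vt = 0.85 × 100 = 85 m, so the well at 52 m is 33 m upgradient of the peak.
√(4πDt) = 68.19 m, giving peak height M/(n_e·A·√(4πDt)) = 0.22/(0.21 × 16 × 68.19) = 0.0009602 kg/m³.
(x−vt)²/(4Dt) = (-33)²/(4 × 3.7 × 100) = 0.7358; exp(−0.7358) = 0.4791.
C = 0.0009602 × 0.4791 = 0.000460 kg/m³.

0.000460 kg/m³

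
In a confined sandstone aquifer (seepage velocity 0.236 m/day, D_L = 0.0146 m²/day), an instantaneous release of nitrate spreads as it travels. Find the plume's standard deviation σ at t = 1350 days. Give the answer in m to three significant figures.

6.28 m

Dispersive spreading gives a Gaussian with σ² = 2Dt; advection only shifts the center.
σ = √(2 × 0.0146 × 1350) = 6.28 m.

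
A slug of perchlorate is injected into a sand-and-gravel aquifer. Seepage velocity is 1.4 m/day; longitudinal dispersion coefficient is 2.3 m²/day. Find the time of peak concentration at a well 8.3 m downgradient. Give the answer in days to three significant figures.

4.87 days

For the 1D instantaneous-source solution, setting ∂C/∂t = 0 at fixed x gives v²t² + 2Dt − x² = 0, so t = (√(D² + v²x²) − D)/v².
√(D² + v²x²) = √(2.3² + 1.4² × 8.3²) = 11.85; v² = 1.96.
t = (11.85 − 2.3)/1.96 = 4.87 days (vs. the pure-advection estimate x/v = 5.93 d).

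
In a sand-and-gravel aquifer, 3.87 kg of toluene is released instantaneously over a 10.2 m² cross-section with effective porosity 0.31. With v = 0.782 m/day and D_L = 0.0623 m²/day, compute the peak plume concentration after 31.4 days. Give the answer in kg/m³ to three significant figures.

0.247 kg/m³

The peak of an instantaneous 1D plume sits at x = vt; there the Gaussian factor is 1 and C_max = M/(n_e·A·√(4πDt)), where n_e·A is the pore area the mass is dissolved in.
√(4πDt) = √(4π × 0.0623 × 31.4) = 4.958 m, so C_max = 3.87/(0.31 × 10.2 × 4.958) = 0.247 kg/m³.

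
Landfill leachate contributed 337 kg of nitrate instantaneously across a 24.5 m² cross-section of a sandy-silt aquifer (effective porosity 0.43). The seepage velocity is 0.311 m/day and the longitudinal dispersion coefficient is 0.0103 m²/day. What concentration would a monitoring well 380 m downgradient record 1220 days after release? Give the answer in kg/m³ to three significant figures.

2.53 kg/m³

For an instantaneous plane source, C(x,t) = M/(n_e·A·√(4πDt)) · exp(−(x−vt)²/(4Dt)), with n_e·A the pore (flow) area.
Plume center vt = 0.311 × 1220 = 379.42 m, so the well at 380 m is 0.58 m downgradient of the peak.
√(4πDt) = 12.57 m, giving peak height M/(n_e·A·√(4πDt)) = 337/(0.43 × 24.5 × 12.57) = 2.545 kg/m³.
(x−vt)²/(4Dt) = (0.58)²/(4 × 0.0103 × 1220) = 0.006693; exp(−0.006693) = 0.9933.
C = 2.545 × 0.9933 = 2.53 kg/m³.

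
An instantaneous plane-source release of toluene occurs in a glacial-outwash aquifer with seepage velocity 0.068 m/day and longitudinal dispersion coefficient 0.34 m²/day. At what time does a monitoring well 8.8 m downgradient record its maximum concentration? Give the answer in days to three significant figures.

75.3 days

For the 1D instantaneous-source solution, setting ∂C/∂t = 0 at fixed x gives v²t² + 2Dt − x² = 0, so t = (√(D² + v²x²) − D)/v².
√(D² + v²x²) = √(0.34² + 0.068² × 8.8²) = 0.6882; v² = 0.004624.
t = (0.6882 − 0.34)/0.004624 = 75.3 days (vs. the pure-advection estimate x/v = 129 d).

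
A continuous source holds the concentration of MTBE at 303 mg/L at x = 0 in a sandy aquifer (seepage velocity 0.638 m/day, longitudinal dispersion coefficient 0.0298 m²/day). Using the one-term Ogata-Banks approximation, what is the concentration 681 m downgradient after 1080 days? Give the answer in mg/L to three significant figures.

For a continuous step input, C/C₀ ≈ ½·erfc((x−vt)/(2√(Dt))).
vt = 0.638 × 1080 = 689.04 m and 2√(Dt) = 2√(0.0298 × 1080) = 11.35 m.
Argument (x−vt)/(2√(Dt)) = (681 − 689.04)/11.35 = -0.7084; ½·erfc(-0.7084) = 0.8418.
C = 303 × 0.8418 = 255 mg/L.

255 mg/L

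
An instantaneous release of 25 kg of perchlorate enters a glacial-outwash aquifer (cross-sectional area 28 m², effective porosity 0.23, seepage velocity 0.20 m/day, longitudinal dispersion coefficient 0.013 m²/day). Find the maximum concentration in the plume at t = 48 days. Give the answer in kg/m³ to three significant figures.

1.39 kg/m³

The peak of an instantaneous 1D plume sits at x = vt; there the Gaussian factor is 1 and C_max = M/(n_e·A·√(4πDt)), where n_e·A is the pore area the mass is dissolved in.
√(4πDt) = √(4π × 0.013 × 48) = 2.800 m, so C_max = 25/(0.23 × 28 × 2.800) = 1.39 kg/m³.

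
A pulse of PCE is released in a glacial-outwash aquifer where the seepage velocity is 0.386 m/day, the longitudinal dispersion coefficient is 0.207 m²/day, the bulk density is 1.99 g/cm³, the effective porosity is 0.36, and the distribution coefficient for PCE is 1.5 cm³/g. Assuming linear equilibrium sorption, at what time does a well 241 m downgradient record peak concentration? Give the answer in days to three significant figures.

5790 days

Retardation factor R = 1 + ρ_b·K_d/n = 1 + 1.99 × 1.5/0.36 = 9.292.
Sorption retards both mechanisms: v_R = v/R = 0.04154 m/day, D_R = D/R = 0.02228 m²/day.
Peak time from v_R²t² + 2D_R t − x² = 0: t = (√(D_R² + v_R²x²) − D_R)/v_R².
√(D_R² + v_R²x²) = √(0.02228² + 0.04154² × 241²) = 10.01; v_R² = 0.001726.
t = (10.01 − 0.02228)/0.001726 = 5790 days.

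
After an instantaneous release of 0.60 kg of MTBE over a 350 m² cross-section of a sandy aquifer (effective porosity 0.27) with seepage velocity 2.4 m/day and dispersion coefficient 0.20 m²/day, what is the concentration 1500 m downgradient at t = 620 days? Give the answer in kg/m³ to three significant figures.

0.000120 kg/m³

For an instantaneous plane source, C(x,t) = M/(n_e·A·√(4πDt)) · exp(−(x−vt)²/(4Dt)), with n_e·A the pore (flow) area.
Plume center vt = 2.4 × 620 = 1488 m, so the well at 1500 m is 12 m downgradient of the peak.
√(4πDt) = 39.47 m, giving peak height M/(n_e·A·√(4πDt)) = 0.60/(0.27 × 350 × 39.47) = 0.0001609 kg/m³.
(x−vt)²/(4Dt) = (12)²/(4 × 0.20 × 620) = 0.2903; exp(−0.2903) = 0.7480.
C = 0.0001609 × 0.7480 = 0.000120 kg/m³.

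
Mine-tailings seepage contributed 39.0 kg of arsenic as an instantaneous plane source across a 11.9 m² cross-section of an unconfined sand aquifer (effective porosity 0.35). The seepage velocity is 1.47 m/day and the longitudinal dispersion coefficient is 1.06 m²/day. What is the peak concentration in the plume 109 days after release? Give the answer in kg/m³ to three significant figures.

The peak of an instantaneous 1D plume sits at x = vt; there the Gaussian factor is 1 and C_max = M/(n_e·A·√(4πDt)), where n_e·A is the pore area the mass is dissolved in.
√(4πDt) = √(4π × 1.06 × 109) = 38.10 m, so C_max = 39.0/(0.35 × 11.9 × 38.10) = 0.246 kg/m³.

0.246 kg/m³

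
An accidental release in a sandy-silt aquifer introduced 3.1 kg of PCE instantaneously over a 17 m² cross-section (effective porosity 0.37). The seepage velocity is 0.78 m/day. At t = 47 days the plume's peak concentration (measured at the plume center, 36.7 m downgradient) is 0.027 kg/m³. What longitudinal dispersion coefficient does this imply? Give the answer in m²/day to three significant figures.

0.564 m²/day

At the plume center C_max = M/(n_e·A·√(4πDt)), so D = M²/(4πt·(n_e·A·C_max)²).
n_e·A·C_max = 0.37 × 17 × 0.027 = 0.1698 kg/m.
D = 3.1²/(4π × 47 × 0.1698²) = 0.564 m²/day.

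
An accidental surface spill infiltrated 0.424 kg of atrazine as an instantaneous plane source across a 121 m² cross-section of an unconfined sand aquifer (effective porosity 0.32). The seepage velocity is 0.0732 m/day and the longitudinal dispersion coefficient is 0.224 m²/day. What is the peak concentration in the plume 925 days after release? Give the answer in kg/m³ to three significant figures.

The peak of an instantaneous 1D plume sits at x = vt; there the Gaussian factor is 1 and C_max = M/(n_e·A·√(4πDt)), where n_e·A is the pore area the mass is dissolved in.
√(4πDt) = √(4π × 0.224 × 925) = 51.03 m, so C_max = 0.424/(0.32 × 121 × 51.03) = 0.000215 kg/m³.

0.000215 kg/m³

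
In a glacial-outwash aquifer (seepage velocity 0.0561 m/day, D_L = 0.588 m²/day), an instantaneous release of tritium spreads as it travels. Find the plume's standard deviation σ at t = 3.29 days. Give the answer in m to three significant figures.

Dispersive spreading gives a Gaussian with σ² = 2Dt; advection only shifts the center.
σ = √(2 × 0.588 × 3.29) = 1.97 m.

1.97 m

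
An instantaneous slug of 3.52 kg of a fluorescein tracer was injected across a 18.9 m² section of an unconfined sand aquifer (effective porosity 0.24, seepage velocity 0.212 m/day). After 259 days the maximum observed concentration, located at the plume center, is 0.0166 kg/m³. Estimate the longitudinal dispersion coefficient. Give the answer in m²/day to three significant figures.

0.671 m²/day

At the plume center C_max = M/(n_e·A·√(4πDt)), so D = M²/(4πt·(n_e·A·C_max)²).
n_e·A·C_max = 0.24 × 18.9 × 0.0166 = 0.07530 kg/m.
D = 3.52²/(4π × 259 × 0.07530²) = 0.671 m²/day.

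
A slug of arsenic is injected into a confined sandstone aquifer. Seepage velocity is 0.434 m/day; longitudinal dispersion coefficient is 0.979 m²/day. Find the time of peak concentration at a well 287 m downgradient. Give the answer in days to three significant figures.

656 days

For the 1D instantaneous-source solution, setting ∂C/∂t = 0 at fixed x gives v²t² + 2Dt − x² = 0, so t = (√(D² + v²x²) − D)/v².
√(D² + v²x²) = √(0.979² + 0.434² × 287²) = 124.6; v² = 0.188356.
t = (124.6 − 0.979)/0.188356 = 656 days (vs. the pure-advection estimate x/v = 661 d).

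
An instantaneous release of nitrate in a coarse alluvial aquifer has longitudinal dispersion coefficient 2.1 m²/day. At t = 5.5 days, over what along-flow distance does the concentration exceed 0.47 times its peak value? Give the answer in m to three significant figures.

The plume is Gaussian with σ = √(2Dt) = √(2 × 2.1 × 5.5) = 4.806 m.
C/C_peak = exp(−Δx²/(2σ²)) = 0.47 ⇒ Δx = σ·√(−2 ln 0.47) = 4.806 × 1.229 = 5.907 m.
Width = 2Δx = 11.8 m.

11.8 m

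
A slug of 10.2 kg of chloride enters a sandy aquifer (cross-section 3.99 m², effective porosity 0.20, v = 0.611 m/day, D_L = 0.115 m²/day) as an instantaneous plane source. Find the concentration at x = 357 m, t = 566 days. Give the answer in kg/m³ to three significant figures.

For an instantaneous plane source, C(x,t) = M/(n_e·A·√(4πDt)) · exp(−(x−vt)²/(4Dt)), with n_e·A the pore (flow) area.
Plume center vt = 0.611 × 566 = 345.826 m, so the well at 357 m is 11.174 m downgradient of the peak.
√(4πDt) = 28.60 m, giving peak height M/(n_e·A·√(4πDt)) = 10.2/(0.20 × 3.99 × 28.60) = 0.4469 kg/m³.
(x−vt)²/(4Dt) = (11.174)²/(4 × 0.115 × 566) = 0.4796; exp(−0.4796) = 0.6190.
C = 0.4469 × 0.6190 = 0.277 kg/m³.

0.277 kg/m³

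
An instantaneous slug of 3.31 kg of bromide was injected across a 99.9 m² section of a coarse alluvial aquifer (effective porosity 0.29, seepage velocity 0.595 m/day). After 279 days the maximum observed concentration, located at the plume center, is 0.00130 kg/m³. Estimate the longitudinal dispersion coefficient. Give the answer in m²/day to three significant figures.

At the plume center C_max = M/(n_e·A·√(4πDt)), so D = M²/(4πt·(n_e·A·C_max)²).
n_e·A·C_max = 0.29 × 99.9 × 0.00130 = 0.03766 kg/m.
D = 3.31²/(4π × 279 × 0.03766²) = 2.20 m²/day.

2.20 m²/day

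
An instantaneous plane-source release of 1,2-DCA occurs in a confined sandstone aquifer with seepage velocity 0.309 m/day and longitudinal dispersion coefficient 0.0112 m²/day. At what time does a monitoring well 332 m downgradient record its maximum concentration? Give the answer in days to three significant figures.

1070 days

For the 1D instantaneous-source solution, setting ∂C/∂t = 0 at fixed x gives v²t² + 2Dt − x² = 0, so t = (√(D² + v²x²) − D)/v².
√(D² + v²x²) = √(0.0112² + 0.309² × 332²) = 102.6; v² = 0.095481.
t = (102.6 − 0.0112)/0.095481 = 1070 days (vs. the pure-advection estimate x/v = 1070 d).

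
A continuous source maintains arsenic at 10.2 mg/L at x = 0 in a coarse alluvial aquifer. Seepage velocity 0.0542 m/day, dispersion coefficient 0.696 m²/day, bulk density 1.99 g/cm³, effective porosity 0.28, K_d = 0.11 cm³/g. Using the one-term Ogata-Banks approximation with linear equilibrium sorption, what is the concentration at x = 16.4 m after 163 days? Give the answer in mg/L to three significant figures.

1.58 mg/L

Retardation factor R = 1 + ρ_b·K_d/n = 1 + 1.99 × 0.11/0.28 = 1.782.
Sorption retards both mechanisms: v_R = v/R = 0.03042 m/day, D_R = D/R = 0.3906 m²/day.
v_R·t = 0.03042 × 163 = 4.95846 m; 2√(D_R t) = 15.96 m; argument = (16.4 − 4.95846)/15.96 = 0.7169.
C = C₀ × ½·erfc(0.7169) = 10.2 × 0.1553 = 1.58 mg/L.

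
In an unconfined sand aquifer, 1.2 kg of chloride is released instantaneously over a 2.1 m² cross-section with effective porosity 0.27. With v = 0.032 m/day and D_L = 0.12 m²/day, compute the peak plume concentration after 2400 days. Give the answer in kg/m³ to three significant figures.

0.0352 kg/m³

The peak of an instantaneous 1D plume sits at x = vt; there the Gaussian factor is 1 and C_max = M/(n_e·A·√(4πDt)), where n_e·A is the pore area the mass is dissolved in.
√(4πDt) = √(4π × 0.12 × 2400) = 60.16 m, so C_max = 1.2/(0.27 × 2.1 × 60.16) = 0.0352 kg/m³.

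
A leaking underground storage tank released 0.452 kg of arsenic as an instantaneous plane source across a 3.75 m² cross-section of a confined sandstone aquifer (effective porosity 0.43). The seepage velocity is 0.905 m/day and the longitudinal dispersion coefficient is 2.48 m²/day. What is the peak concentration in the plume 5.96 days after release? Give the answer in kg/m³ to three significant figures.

0.0206 kg/m³

The peak of an instantaneous 1D plume sits at x = vt; there the Gaussian factor is 1 and C_max = M/(n_e·A·√(4πDt)), where n_e·A is the pore area the mass is dissolved in.
√(4πDt) = √(4π × 2.48 × 5.96) = 13.63 m, so C_max = 0.452/(0.43 × 3.75 × 13.63) = 0.0206 kg/m³.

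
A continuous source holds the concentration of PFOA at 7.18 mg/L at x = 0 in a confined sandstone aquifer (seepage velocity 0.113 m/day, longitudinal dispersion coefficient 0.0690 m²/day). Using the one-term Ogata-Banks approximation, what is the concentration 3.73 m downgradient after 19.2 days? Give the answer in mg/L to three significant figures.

1.21 mg/L

For a continuous step input, C/C₀ ≈ ½·erfc((x−vt)/(2√(Dt))).
vt = 0.113 × 19.2 = 2.1696 m and 2√(Dt) = 2√(0.0690 × 19.2) = 2.302 m.
Argument (x−vt)/(2√(Dt)) = (3.73 − 2.1696)/2.302 = 0.6778; ½·erfc(0.6778) = 0.1689.
C = 7.18 × 0.1689 = 1.21 mg/L.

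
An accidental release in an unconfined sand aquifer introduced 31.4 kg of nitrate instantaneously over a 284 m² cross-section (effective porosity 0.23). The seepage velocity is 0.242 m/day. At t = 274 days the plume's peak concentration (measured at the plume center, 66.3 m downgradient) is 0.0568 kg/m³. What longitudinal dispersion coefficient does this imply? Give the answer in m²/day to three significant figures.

0.0208 m²/day

At the plume center C_max = M/(n_e·A·√(4πDt)), so D = M²/(4πt·(n_e·A·C_max)²).
n_e·A·C_max = 0.23 × 284 × 0.0568 = 3.710 kg/m.
D = 31.4²/(4π × 274 × 3.710²) = 0.0208 m²/day.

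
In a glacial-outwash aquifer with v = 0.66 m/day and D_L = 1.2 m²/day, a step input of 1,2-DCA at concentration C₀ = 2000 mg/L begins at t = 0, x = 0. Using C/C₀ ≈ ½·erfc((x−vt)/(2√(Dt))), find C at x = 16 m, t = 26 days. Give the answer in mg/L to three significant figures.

For a continuous step input, C/C₀ ≈ ½·erfc((x−vt)/(2√(Dt))).
vt = 0.66 × 26 = 17.16 m and 2√(Dt) = 2√(1.2 × 26) = 11.17 m.
Argument (x−vt)/(2√(Dt)) = (16 − 17.16)/11.17 = -0.1038; ½·erfc(-0.1038) = 0.5584.
C = 2000 × 0.5584 = 1120 mg/L.

1120 mg/L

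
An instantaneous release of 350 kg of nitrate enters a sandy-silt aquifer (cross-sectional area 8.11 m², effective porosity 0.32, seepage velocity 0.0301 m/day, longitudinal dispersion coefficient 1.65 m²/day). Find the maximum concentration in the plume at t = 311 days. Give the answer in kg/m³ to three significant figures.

The peak of an instantaneous 1D plume sits at x = vt; there the Gaussian factor is 1 and C_max = M/(n_e·A·√(4πDt)), where n_e·A is the pore area the mass is dissolved in.
√(4πDt) = √(4π × 1.65 × 311) = 80.30 m, so C_max = 350/(0.32 × 8.11 × 80.30) = 1.68 kg/m³.

1.68 kg/m³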